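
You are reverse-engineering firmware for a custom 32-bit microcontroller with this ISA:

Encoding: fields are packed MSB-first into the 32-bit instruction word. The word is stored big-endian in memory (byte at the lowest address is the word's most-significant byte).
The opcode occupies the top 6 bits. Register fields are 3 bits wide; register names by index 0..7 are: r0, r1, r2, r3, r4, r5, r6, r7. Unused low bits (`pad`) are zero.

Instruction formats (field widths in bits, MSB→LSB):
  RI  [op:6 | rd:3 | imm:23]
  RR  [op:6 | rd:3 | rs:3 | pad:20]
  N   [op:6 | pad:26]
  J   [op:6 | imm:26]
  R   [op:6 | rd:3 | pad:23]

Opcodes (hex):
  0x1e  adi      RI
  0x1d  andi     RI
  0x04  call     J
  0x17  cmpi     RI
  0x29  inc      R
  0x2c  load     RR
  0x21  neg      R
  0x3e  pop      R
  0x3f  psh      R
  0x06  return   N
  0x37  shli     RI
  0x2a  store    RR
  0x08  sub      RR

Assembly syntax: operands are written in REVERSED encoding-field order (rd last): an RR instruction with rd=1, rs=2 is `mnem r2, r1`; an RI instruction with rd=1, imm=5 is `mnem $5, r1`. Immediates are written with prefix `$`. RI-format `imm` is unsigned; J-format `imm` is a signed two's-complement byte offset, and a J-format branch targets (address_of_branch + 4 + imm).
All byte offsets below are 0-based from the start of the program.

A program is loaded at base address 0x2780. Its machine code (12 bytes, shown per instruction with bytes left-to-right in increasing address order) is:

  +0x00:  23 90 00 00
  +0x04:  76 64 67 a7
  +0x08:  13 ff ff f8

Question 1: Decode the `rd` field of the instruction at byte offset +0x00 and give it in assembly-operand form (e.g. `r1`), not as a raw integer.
off 0x00: read 23 90 00 00 as big → 0x23900000
  opcode bits[31:26]=0x8: sub/RR
  rd@[25:23]=0x7 ⇒ r7
  rs@[22:20]=0x1 ⇒ r1

r7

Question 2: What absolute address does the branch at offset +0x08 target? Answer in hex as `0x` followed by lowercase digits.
off 0x08: read 13 ff ff f8 as big → 0x13fffff8
  opcode bits[31:26]=0x4: call/J
  imm@[25:0]=0x3fffff8 (s26→-8) ⇒ $-8
  target = base 0x2780 + off 0x08 + 4 + imm -8 = 0x2784

0x2784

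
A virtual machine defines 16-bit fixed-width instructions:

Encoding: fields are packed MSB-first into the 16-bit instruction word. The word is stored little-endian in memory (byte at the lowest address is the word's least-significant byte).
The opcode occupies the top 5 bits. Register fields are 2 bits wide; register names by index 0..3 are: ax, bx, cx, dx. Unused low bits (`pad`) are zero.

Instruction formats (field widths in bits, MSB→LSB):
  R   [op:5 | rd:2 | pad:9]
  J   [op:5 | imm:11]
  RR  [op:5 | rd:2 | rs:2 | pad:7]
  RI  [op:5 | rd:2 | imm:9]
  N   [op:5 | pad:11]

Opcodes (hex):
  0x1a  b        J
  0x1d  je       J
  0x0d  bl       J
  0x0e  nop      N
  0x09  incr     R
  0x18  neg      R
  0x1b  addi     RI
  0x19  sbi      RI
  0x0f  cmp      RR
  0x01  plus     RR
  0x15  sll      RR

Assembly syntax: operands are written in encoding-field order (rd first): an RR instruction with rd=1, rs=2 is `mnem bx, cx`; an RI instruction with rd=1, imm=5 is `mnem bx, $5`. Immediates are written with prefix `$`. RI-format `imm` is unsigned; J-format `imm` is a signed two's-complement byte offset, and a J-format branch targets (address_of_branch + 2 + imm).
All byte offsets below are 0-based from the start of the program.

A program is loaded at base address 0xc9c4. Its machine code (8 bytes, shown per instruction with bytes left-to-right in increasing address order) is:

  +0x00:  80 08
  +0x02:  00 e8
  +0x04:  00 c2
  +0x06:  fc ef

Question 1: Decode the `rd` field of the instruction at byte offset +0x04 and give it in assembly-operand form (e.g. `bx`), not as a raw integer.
bx

+0x04: 00 c2 ⇒ word 0xc200 (little)
  op=0xc200>>11=0x18 ⇒ neg (R)
  [10:9] rd=1 = bx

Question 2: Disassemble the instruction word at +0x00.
[00] 80 08 → 0x0880
  opcode bits[15:11]=0x1: plus/RR
  rd: (w>>9)&0x3=0x0 → ax
  rs: (w>>7)&0x3=0x1 → bx

plus ax, bx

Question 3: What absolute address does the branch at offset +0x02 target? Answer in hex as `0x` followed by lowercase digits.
0xc9c8

@+02  little-endian(00 e8) = 0xe800
  opcode bits[15:11]=0x1d: je/J
  imm: (w>>0)&0x7ff=0x0 → $0
  target = base 0xc9c4 + off 0x02 + 2 + imm 0 = 0xc9c8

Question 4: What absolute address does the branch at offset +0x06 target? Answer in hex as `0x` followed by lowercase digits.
0xc9c8

off 0x06: read fc ef as little → 0xeffc
  top 5b → 0x1d → je [J]
  imm: (w>>0)&0x7ff=0x7fc (s11→-4) → $-4
  target = base 0xc9c4 + off 0x06 + 2 + imm -4 = 0xc9c8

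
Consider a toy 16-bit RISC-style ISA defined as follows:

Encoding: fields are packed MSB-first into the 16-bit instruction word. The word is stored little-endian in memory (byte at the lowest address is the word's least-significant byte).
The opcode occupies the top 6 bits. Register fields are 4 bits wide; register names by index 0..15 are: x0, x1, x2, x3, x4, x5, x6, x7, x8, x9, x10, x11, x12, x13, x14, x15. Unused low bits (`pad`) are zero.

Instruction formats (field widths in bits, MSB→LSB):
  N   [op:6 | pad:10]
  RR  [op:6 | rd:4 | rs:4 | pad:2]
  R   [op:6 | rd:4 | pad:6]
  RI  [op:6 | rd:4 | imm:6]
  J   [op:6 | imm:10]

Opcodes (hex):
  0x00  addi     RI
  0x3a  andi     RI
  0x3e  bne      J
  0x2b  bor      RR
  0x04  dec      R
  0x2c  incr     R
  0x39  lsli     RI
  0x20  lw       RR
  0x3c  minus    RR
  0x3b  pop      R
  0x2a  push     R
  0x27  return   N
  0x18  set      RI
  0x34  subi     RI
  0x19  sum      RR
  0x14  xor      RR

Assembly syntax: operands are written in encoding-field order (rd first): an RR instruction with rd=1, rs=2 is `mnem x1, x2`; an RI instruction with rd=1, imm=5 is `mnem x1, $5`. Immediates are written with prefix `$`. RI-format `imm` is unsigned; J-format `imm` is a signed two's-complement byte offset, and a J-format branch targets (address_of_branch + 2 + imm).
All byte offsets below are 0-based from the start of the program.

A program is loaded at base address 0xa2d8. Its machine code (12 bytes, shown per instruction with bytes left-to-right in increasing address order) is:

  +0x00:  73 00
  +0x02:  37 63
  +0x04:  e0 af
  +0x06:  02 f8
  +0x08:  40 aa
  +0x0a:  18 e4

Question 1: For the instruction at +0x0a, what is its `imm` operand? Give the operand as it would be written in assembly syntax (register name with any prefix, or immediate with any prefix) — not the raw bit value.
off 0x0a: read 18 e4 as little → 0xe418
  top 6b → 0x39 → lsli [RI]
  rd: (w>>6)&0xf=0x0 → x0
  imm: (w>>0)&0x3f=0x18 → $24

$24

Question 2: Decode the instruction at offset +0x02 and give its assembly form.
@+02  little-endian(37 63) = 0x6337
  opcode bits[15:10]=0x18: set/RI
  rd@[9:6]=0xc ⇒ x12
  imm@[5:0]=0x37 ⇒ $55

set x12, $55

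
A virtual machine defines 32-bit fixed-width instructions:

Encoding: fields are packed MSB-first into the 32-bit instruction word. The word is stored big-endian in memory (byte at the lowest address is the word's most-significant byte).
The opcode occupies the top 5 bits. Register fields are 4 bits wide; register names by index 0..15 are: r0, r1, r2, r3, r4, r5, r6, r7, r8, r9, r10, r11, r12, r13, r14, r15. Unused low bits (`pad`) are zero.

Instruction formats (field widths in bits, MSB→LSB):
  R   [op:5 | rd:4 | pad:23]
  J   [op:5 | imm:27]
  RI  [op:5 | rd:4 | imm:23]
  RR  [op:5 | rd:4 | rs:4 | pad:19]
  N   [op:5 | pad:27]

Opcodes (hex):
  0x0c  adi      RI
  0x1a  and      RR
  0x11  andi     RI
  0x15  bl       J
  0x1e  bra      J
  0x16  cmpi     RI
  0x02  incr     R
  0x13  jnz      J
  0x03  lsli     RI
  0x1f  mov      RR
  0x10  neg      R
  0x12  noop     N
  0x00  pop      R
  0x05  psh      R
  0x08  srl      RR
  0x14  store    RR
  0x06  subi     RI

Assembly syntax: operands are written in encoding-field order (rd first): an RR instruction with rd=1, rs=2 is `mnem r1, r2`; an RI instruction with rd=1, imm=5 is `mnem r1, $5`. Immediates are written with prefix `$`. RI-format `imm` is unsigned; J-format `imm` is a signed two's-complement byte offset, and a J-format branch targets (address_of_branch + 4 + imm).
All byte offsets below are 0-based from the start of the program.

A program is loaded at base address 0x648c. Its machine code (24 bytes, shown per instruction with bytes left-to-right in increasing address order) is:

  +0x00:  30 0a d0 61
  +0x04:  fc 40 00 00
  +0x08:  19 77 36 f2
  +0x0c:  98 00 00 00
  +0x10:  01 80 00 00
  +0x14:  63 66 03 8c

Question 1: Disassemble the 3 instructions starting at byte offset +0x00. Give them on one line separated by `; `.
off 0x00: read 30 0a d0 61 as big → 0x300ad061
  op=0x300ad061>>27=0x6 ⇒ subi (RI)
  rd: (w>>23)&0xf=0x0 → r0
  imm: (w>>0)&0x7fffff=0xad061 → $708705
off 0x04: read fc 40 00 00 as big → 0xfc400000
  op=0xfc400000>>27=0x1f ⇒ mov (RR)
  rd: (w>>23)&0xf=0x8 → r8
  rs: (w>>19)&0xf=0x8 → r8
off 0x08: read 19 77 36 f2 as big → 0x197736f2
  op=0x197736f2>>27=0x3 ⇒ lsli (RI)
  rd: (w>>23)&0xf=0x2 → r2
  imm: (w>>0)&0x7fffff=0x7736f2 → $7812850

subi r0, $708705; mov r8, r8; lsli r2, $7812850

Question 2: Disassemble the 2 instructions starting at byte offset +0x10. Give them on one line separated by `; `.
pop r3; adi r6, $6685580

+0x10: 01 80 00 00 ⇒ word 0x01800000 (big)
  op=0x01800000>>27=0x0 ⇒ pop (R)
  [26:23] rd=3 = r3
+0x14: 63 66 03 8c ⇒ word 0x6366038c (big)
  op=0x6366038c>>27=0xc ⇒ adi (RI)
  [26:23] rd=6 = r6
  [22:0] imm=6685580 = $6685580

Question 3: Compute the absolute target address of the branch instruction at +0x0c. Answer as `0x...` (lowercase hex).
0x649c

off 0x0c: read 98 00 00 00 as big → 0x98000000
  top 5b → 0x13 → jnz [J]
  imm: (w>>0)&0x7ffffff=0x0 → $0
  target = base 0x648c + off 0x0c + 4 + imm 0 = 0x649c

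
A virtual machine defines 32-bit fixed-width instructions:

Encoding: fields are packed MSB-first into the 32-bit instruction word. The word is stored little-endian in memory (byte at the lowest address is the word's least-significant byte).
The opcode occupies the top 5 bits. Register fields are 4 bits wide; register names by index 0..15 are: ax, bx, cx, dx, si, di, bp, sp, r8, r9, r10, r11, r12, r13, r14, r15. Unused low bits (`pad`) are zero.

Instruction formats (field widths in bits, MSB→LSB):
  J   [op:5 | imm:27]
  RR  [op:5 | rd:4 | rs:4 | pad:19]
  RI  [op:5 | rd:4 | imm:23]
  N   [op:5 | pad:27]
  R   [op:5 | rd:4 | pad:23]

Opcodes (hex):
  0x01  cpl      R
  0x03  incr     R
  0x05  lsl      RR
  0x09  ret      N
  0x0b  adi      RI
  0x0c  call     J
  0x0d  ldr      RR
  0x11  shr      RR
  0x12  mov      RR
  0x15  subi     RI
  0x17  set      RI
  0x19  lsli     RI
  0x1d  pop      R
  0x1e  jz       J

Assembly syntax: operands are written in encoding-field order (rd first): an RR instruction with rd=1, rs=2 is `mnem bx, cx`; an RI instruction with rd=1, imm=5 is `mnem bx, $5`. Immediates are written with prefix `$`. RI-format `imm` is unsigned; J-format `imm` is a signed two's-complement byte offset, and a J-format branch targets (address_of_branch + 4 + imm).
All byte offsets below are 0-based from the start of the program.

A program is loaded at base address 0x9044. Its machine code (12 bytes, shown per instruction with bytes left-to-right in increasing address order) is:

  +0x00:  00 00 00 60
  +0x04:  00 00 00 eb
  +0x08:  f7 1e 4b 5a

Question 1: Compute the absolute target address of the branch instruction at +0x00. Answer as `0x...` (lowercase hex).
0x9048

[00] 00 00 00 60 → 0x60000000
  op=0x60000000>>27=0xc ⇒ call (J)
  [26:0] imm=0 = $0
  target = base 0x9044 + off 0x00 + 4 + imm 0 = 0x9048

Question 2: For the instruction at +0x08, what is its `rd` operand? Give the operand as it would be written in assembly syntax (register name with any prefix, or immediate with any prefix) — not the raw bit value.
si

off 0x08: read f7 1e 4b 5a as little → 0x5a4b1ef7
  op=0x5a4b1ef7>>27=0xb ⇒ adi (RI)
  [26:23] rd=4 = si
  [22:0] imm=4923127 = $4923127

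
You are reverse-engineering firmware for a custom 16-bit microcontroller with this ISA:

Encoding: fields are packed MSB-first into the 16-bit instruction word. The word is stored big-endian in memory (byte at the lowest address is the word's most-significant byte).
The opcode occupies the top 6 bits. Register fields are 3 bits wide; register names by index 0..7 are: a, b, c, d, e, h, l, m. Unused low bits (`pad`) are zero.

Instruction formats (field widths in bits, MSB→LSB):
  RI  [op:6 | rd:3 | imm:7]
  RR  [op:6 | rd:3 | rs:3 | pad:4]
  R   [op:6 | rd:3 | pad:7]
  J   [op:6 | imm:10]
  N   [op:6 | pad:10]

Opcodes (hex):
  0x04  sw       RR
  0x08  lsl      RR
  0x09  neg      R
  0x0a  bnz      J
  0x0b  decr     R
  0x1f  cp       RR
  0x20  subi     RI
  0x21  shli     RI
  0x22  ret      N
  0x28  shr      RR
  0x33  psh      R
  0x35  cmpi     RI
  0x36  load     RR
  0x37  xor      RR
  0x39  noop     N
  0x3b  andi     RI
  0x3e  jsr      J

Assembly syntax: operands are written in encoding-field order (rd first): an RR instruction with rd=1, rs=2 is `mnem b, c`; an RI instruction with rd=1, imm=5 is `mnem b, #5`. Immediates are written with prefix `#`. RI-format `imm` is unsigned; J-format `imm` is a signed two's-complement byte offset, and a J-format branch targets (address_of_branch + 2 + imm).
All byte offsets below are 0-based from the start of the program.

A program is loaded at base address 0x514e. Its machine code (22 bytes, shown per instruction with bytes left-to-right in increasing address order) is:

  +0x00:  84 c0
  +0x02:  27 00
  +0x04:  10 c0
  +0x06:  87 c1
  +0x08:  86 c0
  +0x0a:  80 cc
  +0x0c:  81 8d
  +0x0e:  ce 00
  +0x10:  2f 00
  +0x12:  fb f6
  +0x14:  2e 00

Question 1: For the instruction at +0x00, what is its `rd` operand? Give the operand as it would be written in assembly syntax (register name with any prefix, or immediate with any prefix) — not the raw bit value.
@+00  big-endian(84 c0) = 0x84c0
  opcode bits[15:10]=0x21: shli/RI
  rd@[9:7]=0x1 ⇒ b
  imm@[6:0]=0x40 ⇒ #64

b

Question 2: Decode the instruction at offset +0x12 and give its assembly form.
jsr #-10

@+12  big-endian(fb f6) = 0xfbf6
  op=0xfbf6>>10=0x3e ⇒ jsr (J)
  imm@[9:0]=0x3f6 (s10→-10) ⇒ #-10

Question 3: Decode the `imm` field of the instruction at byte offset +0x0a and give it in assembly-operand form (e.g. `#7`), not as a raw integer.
#76

@+0a  big-endian(80 cc) = 0x80cc
  opcode bits[15:10]=0x20: subi/RI
  [9:7] rd=1 = b
  [6:0] imm=76 = #76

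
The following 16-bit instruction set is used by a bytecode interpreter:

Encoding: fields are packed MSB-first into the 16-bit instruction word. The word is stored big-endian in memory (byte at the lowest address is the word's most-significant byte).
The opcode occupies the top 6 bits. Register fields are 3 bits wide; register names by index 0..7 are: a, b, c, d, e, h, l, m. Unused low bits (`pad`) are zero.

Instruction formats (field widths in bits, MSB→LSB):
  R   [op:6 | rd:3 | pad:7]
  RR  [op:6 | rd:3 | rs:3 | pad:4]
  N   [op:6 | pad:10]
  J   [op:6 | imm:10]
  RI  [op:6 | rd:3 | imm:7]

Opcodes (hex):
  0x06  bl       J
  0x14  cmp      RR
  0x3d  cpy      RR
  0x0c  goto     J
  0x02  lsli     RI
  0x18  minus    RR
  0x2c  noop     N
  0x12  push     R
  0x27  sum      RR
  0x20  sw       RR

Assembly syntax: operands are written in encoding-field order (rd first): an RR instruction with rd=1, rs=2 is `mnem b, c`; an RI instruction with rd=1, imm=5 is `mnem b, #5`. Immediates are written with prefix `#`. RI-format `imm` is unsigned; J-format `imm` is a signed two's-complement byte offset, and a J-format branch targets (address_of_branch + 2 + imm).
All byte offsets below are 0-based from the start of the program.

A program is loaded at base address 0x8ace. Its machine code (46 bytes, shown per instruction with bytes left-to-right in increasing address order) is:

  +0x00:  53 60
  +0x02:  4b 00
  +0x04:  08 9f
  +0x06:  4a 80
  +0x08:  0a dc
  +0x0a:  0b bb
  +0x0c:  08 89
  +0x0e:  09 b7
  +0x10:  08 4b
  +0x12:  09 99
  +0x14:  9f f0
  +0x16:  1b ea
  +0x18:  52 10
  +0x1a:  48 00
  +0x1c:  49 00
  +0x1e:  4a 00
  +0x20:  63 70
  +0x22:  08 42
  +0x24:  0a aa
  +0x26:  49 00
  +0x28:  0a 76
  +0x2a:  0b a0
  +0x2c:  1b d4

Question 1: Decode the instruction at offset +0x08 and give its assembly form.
lsli h, #92

+0x08: 0a dc ⇒ word 0x0adc (big)
  top 6b → 0x2 → lsli [RI]
  [9:7] rd=5 = h
  [6:0] imm=92 = #92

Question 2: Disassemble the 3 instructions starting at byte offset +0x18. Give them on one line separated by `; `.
cmp e, b; push a; push c

[18] 52 10 → 0x5210
  top 6b → 0x14 → cmp [RR]
  rd: (w>>7)&0x7=0x4 → e
  rs: (w>>4)&0x7=0x1 → b
[1a] 48 00 → 0x4800
  top 6b → 0x12 → push [R]
  rd: (w>>7)&0x7=0x0 → a
[1c] 49 00 → 0x4900
  top 6b → 0x12 → push [R]
  rd: (w>>7)&0x7=0x2 → c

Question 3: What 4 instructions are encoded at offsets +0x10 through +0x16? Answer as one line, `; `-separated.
lsli a, #75; lsli d, #25; sum m, m; bl #-22

+0x10: 08 4b ⇒ word 0x084b (big)
  opcode bits[15:10]=0x2: lsli/RI
  [9:7] rd=0 = a
  [6:0] imm=75 = #75
+0x12: 09 99 ⇒ word 0x0999 (big)
  opcode bits[15:10]=0x2: lsli/RI
  [9:7] rd=3 = d
  [6:0] imm=25 = #25
+0x14: 9f f0 ⇒ word 0x9ff0 (big)
  opcode bits[15:10]=0x27: sum/RR
  [9:7] rd=7 = m
  [6:4] rs=7 = m
+0x16: 1b ea ⇒ word 0x1bea (big)
  opcode bits[15:10]=0x6: bl/J
  [9:0] imm=1002 (s10→-22) = #-22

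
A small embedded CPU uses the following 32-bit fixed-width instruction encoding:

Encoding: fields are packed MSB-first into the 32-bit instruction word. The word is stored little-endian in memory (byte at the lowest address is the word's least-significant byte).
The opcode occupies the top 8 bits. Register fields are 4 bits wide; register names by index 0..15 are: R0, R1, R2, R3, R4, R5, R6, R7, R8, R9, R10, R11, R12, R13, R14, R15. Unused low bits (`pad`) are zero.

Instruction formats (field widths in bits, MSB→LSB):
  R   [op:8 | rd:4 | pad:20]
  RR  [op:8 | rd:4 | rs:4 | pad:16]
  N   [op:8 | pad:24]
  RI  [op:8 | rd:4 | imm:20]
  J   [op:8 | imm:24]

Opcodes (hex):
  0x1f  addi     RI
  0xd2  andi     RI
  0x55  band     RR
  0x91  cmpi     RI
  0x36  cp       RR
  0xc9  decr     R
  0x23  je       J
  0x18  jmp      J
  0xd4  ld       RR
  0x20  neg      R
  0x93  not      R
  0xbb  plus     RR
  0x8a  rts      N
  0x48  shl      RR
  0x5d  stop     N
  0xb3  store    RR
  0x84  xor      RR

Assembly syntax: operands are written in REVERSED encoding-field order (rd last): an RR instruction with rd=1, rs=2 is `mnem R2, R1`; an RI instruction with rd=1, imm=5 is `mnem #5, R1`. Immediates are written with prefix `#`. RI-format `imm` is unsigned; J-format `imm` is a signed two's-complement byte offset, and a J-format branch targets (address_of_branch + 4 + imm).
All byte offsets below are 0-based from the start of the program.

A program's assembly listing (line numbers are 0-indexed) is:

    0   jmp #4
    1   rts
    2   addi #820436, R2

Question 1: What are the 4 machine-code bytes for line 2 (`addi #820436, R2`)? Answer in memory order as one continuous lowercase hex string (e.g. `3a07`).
line 2 (addi): pack op=0x1f:8|rd=2:4|imm=820436:20 = 0x1f2c84d4; little→ d4 84 2c 1f

d4842c1f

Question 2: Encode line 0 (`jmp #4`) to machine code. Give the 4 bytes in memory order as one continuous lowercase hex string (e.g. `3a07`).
line 0 (jmp): pack op=0x18:8|imm=4:24 = 0x18000004; little→ 04 00 00 18

04000018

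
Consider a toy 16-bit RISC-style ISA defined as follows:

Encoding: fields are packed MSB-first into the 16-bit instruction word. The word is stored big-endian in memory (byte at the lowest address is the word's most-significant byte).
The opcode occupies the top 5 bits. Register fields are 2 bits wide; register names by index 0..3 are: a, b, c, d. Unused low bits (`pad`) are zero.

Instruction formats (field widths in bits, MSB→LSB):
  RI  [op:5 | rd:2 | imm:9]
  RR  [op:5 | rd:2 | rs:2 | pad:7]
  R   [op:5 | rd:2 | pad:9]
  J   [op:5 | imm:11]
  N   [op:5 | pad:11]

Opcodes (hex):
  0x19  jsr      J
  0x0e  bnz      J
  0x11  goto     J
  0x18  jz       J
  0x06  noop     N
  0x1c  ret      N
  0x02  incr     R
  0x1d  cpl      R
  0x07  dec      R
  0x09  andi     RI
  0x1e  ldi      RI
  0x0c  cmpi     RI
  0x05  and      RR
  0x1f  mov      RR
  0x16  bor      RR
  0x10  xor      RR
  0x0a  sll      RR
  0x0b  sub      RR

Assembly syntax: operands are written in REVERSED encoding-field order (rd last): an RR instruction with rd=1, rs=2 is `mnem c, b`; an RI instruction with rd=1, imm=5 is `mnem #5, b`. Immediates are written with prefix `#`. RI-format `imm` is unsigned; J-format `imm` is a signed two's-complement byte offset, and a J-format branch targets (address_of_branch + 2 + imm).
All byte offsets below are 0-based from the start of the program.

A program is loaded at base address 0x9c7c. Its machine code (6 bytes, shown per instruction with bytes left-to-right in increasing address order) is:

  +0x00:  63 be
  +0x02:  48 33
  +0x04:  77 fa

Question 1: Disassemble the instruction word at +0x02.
andi #51, a

@+02  big-endian(48 33) = 0x4833
  op=0x4833>>11=0x9 ⇒ andi (RI)
  rd@[10:9]=0x0 ⇒ a
  imm@[8:0]=0x33 ⇒ #51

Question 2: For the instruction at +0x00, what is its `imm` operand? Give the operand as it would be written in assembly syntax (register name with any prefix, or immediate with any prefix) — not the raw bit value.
[00] 63 be → 0x63be
  top 5b → 0xc → cmpi [RI]
  rd: (w>>9)&0x3=0x1 → b
  imm: (w>>0)&0x1ff=0x1be → #446

#446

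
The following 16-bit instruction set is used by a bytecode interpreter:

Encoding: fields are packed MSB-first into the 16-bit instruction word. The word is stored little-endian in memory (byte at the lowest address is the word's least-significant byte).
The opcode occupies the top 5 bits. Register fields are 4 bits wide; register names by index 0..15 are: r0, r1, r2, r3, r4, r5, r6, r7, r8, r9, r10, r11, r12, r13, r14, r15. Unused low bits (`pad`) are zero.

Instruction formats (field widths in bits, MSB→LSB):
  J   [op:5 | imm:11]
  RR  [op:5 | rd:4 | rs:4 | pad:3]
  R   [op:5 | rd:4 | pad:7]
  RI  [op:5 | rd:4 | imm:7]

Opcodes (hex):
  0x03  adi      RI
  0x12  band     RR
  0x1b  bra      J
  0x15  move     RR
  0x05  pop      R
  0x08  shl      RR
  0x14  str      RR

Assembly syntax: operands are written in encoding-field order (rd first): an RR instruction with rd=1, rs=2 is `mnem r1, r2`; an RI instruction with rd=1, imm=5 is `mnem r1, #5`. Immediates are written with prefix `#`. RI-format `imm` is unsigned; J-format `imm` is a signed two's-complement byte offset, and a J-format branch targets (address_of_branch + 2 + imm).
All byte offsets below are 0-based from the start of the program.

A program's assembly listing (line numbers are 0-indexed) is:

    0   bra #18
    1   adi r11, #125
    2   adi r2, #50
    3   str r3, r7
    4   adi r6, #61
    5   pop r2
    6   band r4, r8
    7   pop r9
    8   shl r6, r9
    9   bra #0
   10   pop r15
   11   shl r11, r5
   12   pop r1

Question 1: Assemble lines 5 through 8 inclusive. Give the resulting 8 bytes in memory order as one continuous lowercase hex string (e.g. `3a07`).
line 5 (pop): pack op=0x5:5|rd=2:4|pad=0:7 = 0x2900; little→ 00 29
line 6 (band): pack op=0x12:5|rd=4:4|rs=8:4|pad=0:3 = 0x9240; little→ 40 92
line 7 (pop): pack op=0x5:5|rd=9:4|pad=0:7 = 0x2c80; little→ 80 2c
line 8 (shl): pack op=0x8:5|rd=6:4|rs=9:4|pad=0:3 = 0x4348; little→ 48 43

00294092802c4843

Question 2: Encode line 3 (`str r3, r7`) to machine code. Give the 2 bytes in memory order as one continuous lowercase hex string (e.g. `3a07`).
b8a1

line 3 (str): pack op=0x14:5|rd=3:4|rs=7:4|pad=0:3 = 0xa1b8; little→ b8 a1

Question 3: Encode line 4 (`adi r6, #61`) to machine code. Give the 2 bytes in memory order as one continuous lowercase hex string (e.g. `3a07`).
4. adi fields op=0x3:5|rd=6:4|imm=61:7 → word 1b3dh → 3d 1b

3d1b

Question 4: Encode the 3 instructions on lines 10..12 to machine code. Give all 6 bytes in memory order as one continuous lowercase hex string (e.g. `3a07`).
line 10 (pop): pack op=0x5:5|rd=15:4|pad=0:7 = 0x2f80; little→ 80 2f
line 11 (shl): pack op=0x8:5|rd=11:4|rs=5:4|pad=0:3 = 0x45a8; little→ a8 45
line 12 (pop): pack op=0x5:5|rd=1:4|pad=0:7 = 0x2880; little→ 80 28

802fa8458028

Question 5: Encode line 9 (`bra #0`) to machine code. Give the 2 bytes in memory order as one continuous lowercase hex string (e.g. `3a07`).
00d8

line 9 (bra): pack op=0x1b:5|imm=0:11 = 0xd800; little→ 00 d8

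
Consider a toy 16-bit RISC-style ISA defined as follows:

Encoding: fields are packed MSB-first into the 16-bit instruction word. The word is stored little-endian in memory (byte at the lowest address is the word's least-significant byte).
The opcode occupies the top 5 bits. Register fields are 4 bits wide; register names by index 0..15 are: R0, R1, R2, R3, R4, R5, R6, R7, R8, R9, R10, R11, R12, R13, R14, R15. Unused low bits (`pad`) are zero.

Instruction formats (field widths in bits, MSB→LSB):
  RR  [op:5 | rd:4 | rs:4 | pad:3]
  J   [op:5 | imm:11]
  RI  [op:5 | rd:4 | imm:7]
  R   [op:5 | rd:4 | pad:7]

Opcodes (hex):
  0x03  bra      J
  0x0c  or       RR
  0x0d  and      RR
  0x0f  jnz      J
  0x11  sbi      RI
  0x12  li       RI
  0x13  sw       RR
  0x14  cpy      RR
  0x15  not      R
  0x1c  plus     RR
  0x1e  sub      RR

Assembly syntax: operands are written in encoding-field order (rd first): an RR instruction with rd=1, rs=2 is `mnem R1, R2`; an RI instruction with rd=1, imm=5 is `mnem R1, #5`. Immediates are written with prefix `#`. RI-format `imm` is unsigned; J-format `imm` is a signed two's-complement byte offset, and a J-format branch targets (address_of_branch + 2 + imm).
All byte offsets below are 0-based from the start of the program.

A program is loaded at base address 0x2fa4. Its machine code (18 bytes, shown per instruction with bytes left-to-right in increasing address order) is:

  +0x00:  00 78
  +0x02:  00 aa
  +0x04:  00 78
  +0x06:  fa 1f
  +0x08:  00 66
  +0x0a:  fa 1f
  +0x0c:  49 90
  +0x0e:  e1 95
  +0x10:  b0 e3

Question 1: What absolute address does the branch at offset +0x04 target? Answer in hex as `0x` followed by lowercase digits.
@+04  little-endian(00 78) = 0x7800
  opcode bits[15:11]=0xf: jnz/J
  imm: (w>>0)&0x7ff=0x0 → #0
  target = base 0x2fa4 + off 0x04 + 2 + imm 0 = 0x2faa

0x2faa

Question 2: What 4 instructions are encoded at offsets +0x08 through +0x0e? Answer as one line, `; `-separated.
or R12, R0; bra #-6; li R0, #73; li R11, #97

+0x08: 00 66 ⇒ word 0x6600 (little)
  top 5b → 0xc → or [RR]
  rd@[10:7]=0xc ⇒ R12
  rs@[6:3]=0x0 ⇒ R0
+0x0a: fa 1f ⇒ word 0x1ffa (little)
  top 5b → 0x3 → bra [J]
  imm@[10:0]=0x7fa (s11→-6) ⇒ #-6
+0x0c: 49 90 ⇒ word 0x9049 (little)
  top 5b → 0x12 → li [RI]
  rd@[10:7]=0x0 ⇒ R0
  imm@[6:0]=0x49 ⇒ #73
+0x0e: e1 95 ⇒ word 0x95e1 (little)
  top 5b → 0x12 → li [RI]
  rd@[10:7]=0xb ⇒ R11
  imm@[6:0]=0x61 ⇒ #97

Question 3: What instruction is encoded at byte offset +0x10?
plus R7, R6

+0x10: b0 e3 ⇒ word 0xe3b0 (little)
  op=0xe3b0>>11=0x1c ⇒ plus (RR)
  rd@[10:7]=0x7 ⇒ R7
  rs@[6:3]=0x6 ⇒ R6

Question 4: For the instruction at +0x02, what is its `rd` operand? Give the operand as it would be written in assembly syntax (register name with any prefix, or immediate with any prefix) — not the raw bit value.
off 0x02: read 00 aa as little → 0xaa00
  top 5b → 0x15 → not [R]
  [10:7] rd=4 = R4

R4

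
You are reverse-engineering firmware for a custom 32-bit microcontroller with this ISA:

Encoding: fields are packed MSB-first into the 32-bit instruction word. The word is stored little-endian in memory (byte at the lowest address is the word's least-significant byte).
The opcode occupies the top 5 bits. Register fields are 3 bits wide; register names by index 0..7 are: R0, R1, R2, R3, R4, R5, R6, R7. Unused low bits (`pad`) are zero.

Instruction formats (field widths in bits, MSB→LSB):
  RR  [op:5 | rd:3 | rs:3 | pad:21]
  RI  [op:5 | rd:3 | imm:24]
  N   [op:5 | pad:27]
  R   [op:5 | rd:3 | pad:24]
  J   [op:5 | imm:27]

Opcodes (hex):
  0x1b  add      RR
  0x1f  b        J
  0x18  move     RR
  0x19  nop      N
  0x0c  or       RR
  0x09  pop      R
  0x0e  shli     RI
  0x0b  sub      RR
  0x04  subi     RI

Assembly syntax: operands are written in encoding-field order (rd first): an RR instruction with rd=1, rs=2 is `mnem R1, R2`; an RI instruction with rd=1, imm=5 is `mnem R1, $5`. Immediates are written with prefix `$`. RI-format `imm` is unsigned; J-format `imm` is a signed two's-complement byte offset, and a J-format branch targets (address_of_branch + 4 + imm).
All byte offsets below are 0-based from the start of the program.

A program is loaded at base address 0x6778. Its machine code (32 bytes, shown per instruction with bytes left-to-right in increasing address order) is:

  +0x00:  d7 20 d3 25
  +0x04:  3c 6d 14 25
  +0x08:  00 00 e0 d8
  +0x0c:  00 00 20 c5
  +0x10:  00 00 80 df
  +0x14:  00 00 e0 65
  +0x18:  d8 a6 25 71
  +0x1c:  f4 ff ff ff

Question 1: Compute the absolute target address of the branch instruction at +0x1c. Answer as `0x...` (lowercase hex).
0x678c

[1c] f4 ff ff ff → 0xfffffff4
  opcode bits[31:27]=0x1f: b/J
  imm: (w>>0)&0x7ffffff=0x7fffff4 (s27→-12) → $-12
  target = base 0x6778 + off 0x1c + 4 + imm -12 = 0x678c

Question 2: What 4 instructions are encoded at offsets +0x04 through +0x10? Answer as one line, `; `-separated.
subi R5, $1338684; add R0, R7; move R5, R1; add R7, R4

off 0x04: read 3c 6d 14 25 as little → 0x25146d3c
  op=0x25146d3c>>27=0x4 ⇒ subi (RI)
  [26:24] rd=5 = R5
  [23:0] imm=1338684 = $1338684
off 0x08: read 00 00 e0 d8 as little → 0xd8e00000
  op=0xd8e00000>>27=0x1b ⇒ add (RR)
  [26:24] rd=0 = R0
  [23:21] rs=7 = R7
off 0x0c: read 00 00 20 c5 as little → 0xc5200000
  op=0xc5200000>>27=0x18 ⇒ move (RR)
  [26:24] rd=5 = R5
  [23:21] rs=1 = R1
off 0x10: read 00 00 80 df as little → 0xdf800000
  op=0xdf800000>>27=0x1b ⇒ add (RR)
  [26:24] rd=7 = R7
  [23:21] rs=4 = R4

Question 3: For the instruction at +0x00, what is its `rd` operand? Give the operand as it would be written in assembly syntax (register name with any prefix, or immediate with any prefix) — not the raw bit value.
+0x00: d7 20 d3 25 ⇒ word 0x25d320d7 (little)
  opcode bits[31:27]=0x4: subi/RI
  rd@[26:24]=0x5 ⇒ R5
  imm@[23:0]=0xd320d7 ⇒ $13836503

R5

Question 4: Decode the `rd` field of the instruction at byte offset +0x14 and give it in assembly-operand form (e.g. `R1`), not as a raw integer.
off 0x14: read 00 00 e0 65 as little → 0x65e00000
  op=0x65e00000>>27=0xc ⇒ or (RR)
  [26:24] rd=5 = R5
  [23:21] rs=7 = R7

R5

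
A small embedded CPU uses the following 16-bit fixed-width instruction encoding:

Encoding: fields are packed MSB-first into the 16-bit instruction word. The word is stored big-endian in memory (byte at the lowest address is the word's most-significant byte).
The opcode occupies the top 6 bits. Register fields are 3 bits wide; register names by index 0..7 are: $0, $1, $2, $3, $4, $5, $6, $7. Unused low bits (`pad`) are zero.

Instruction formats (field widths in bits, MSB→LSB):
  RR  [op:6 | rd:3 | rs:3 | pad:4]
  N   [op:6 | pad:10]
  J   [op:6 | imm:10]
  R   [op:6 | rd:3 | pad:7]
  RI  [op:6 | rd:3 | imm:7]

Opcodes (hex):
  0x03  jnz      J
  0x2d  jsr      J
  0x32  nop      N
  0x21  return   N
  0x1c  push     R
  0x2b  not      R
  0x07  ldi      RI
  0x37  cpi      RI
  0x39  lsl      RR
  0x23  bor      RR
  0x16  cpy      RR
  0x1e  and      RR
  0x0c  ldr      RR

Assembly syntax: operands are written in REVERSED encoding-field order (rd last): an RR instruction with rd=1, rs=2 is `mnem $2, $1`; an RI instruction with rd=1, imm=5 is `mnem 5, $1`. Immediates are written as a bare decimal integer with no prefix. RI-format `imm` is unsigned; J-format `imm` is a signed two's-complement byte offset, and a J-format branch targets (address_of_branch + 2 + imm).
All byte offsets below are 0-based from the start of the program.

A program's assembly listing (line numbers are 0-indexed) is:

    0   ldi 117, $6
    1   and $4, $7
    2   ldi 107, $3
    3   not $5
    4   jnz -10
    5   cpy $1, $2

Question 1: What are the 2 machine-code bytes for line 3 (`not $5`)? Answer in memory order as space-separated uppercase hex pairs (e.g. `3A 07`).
AE 80

L3: not op=0x2b:6|rd=5:3|pad=0:7 ⇒ 0xae80 ⇒ big ae 80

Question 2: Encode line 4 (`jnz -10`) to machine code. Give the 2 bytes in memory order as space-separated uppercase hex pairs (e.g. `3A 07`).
0F F6

4. jnz fields op=0x3:6|imm=-10:10 → word 0ff6h → 0f f6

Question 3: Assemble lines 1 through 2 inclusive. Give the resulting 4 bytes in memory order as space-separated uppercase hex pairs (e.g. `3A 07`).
line 1 (and): pack op=0x1e:6|rd=7:3|rs=4:3|pad=0:4 = 0x7bc0; big→ 7b c0
line 2 (ldi): pack op=0x7:6|rd=3:3|imm=107:7 = 0x1deb; big→ 1d eb

7B C0 1D EB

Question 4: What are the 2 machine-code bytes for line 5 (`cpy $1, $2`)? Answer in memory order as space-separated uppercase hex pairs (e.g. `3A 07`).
59 10

5. cpy fields op=0x16:6|rd=2:3|rs=1:3|pad=0:4 → word 5910h → 59 10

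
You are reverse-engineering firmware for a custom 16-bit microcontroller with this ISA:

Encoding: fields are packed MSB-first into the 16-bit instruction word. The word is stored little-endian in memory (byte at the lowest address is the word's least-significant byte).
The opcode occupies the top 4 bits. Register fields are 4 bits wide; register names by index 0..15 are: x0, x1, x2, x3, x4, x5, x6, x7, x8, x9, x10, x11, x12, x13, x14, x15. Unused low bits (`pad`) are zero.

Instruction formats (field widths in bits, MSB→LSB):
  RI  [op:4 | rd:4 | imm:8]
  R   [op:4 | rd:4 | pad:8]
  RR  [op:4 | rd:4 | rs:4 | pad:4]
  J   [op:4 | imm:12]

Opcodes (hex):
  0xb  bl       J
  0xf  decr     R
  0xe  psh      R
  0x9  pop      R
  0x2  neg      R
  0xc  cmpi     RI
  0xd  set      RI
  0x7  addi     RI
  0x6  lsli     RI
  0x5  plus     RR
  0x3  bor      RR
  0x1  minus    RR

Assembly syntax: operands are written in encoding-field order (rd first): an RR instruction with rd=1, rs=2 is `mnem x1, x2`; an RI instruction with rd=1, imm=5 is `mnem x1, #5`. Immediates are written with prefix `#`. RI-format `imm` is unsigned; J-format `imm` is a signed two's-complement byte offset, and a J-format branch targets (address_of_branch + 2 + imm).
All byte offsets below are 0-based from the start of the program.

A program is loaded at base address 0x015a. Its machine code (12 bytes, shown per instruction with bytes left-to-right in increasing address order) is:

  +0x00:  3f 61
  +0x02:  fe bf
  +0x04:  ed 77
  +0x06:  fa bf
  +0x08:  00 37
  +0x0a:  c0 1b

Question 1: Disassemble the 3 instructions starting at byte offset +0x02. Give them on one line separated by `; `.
bl #-2; addi x7, #237; bl #-6

off 0x02: read fe bf as little → 0xbffe
  op=0xbffe>>12=0xb ⇒ bl (J)
  imm: (w>>0)&0xfff=0xffe (s12→-2) → #-2
off 0x04: read ed 77 as little → 0x77ed
  op=0x77ed>>12=0x7 ⇒ addi (RI)
  rd: (w>>8)&0xf=0x7 → x7
  imm: (w>>0)&0xff=0xed → #237
off 0x06: read fa bf as little → 0xbffa
  op=0xbffa>>12=0xb ⇒ bl (J)
  imm: (w>>0)&0xfff=0xffa (s12→-6) → #-6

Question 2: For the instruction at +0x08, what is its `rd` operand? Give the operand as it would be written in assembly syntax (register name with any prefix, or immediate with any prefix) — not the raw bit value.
x7

+0x08: 00 37 ⇒ word 0x3700 (little)
  opcode bits[15:12]=0x3: bor/RR
  [11:8] rd=7 = x7
  [7:4] rs=0 = x0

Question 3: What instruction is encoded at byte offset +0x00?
+0x00: 3f 61 ⇒ word 0x613f (little)
  op=0x613f>>12=0x6 ⇒ lsli (RI)
  [11:8] rd=1 = x1
  [7:0] imm=63 = #63

lsli x1, #63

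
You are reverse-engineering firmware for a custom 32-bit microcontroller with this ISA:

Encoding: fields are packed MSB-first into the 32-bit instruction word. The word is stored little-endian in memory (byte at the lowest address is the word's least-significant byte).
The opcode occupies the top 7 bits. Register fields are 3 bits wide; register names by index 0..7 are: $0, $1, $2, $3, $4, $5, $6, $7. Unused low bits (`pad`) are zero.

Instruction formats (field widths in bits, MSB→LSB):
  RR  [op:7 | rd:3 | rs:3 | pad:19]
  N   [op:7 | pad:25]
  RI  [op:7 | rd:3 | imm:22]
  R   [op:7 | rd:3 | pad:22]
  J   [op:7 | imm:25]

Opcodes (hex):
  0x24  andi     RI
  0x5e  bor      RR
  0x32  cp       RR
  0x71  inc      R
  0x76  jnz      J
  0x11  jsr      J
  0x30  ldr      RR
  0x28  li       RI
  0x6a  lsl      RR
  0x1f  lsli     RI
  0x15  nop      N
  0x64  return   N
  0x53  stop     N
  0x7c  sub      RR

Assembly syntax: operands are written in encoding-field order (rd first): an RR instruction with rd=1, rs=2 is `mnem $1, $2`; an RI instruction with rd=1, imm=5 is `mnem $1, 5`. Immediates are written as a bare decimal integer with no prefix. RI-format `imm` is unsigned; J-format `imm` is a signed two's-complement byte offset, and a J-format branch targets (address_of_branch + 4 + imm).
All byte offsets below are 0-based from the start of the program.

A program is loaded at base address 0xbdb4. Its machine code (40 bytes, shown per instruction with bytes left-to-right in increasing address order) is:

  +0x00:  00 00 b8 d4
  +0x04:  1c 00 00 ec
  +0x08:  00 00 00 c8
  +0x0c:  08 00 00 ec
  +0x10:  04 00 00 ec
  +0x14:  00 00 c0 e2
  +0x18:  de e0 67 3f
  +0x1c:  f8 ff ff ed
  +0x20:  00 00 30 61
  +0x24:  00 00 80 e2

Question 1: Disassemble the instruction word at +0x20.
ldr $4, $6

off 0x20: read 00 00 30 61 as little → 0x61300000
  opcode bits[31:25]=0x30: ldr/RR
  rd@[24:22]=0x4 ⇒ $4
  rs@[21:19]=0x6 ⇒ $6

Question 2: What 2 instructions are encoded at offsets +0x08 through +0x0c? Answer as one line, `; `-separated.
[08] 00 00 00 c8 → 0xc8000000
  top 7b → 0x64 → return [N]
[0c] 08 00 00 ec → 0xec000008
  top 7b → 0x76 → jnz [J]
  imm: (w>>0)&0x1ffffff=0x8 → 8

return; jnz 8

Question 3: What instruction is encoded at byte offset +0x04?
[04] 1c 00 00 ec → 0xec00001c
  opcode bits[31:25]=0x76: jnz/J
  [24:0] imm=28 = 28

jnz 28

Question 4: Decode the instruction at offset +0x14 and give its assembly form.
inc $3

off 0x14: read 00 00 c0 e2 as little → 0xe2c00000
  opcode bits[31:25]=0x71: inc/R
  [24:22] rd=3 = $3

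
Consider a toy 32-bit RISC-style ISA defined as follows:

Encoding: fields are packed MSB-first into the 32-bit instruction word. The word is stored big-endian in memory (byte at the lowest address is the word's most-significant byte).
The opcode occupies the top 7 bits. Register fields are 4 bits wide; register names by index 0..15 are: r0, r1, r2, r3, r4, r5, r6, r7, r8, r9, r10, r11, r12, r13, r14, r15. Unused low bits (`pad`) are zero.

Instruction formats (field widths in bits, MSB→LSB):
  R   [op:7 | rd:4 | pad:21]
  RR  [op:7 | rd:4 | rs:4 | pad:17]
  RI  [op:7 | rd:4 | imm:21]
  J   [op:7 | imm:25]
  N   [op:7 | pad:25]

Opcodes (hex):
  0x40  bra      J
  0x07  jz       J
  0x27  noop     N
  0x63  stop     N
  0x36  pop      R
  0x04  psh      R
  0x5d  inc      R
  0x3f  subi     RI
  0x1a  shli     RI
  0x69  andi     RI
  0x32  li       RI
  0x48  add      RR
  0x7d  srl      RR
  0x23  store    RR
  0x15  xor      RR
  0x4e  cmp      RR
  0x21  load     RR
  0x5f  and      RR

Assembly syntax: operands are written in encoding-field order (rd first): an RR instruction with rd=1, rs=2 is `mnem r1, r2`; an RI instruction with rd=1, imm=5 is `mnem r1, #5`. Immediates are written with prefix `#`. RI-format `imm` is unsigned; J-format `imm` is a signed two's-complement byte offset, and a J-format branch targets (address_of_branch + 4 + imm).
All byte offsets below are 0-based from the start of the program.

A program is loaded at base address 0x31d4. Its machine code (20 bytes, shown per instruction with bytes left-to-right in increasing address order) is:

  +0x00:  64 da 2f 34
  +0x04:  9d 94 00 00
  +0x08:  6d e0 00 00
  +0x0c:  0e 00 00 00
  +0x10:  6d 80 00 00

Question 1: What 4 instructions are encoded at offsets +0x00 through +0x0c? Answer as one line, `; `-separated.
[00] 64 da 2f 34 → 0x64da2f34
  opcode bits[31:25]=0x32: li/RI
  [24:21] rd=6 = r6
  [20:0] imm=1716020 = #1716020
[04] 9d 94 00 00 → 0x9d940000
  opcode bits[31:25]=0x4e: cmp/RR
  [24:21] rd=12 = r12
  [20:17] rs=10 = r10
[08] 6d e0 00 00 → 0x6de00000
  opcode bits[31:25]=0x36: pop/R
  [24:21] rd=15 = r15
[0c] 0e 00 00 00 → 0x0e000000
  opcode bits[31:25]=0x7: jz/J
  [24:0] imm=0 = #0

li r6, #1716020; cmp r12, r10; pop r15; jz #0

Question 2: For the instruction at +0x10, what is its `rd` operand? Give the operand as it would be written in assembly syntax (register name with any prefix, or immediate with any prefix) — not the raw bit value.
off 0x10: read 6d 80 00 00 as big → 0x6d800000
  opcode bits[31:25]=0x36: pop/R
  [24:21] rd=12 = r12

r12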